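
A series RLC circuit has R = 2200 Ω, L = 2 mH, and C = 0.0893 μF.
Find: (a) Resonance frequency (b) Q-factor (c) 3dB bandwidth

Step 1 — Resonance condition Im(Z)=0 gives ω₀ = 1/√(LC).
Step 2 — ω₀ = 1/√(0.002·8.93e-08) = 7.483e+04 rad/s.
Step 3 — f₀ = ω₀/(2π) = 1.191e+04 Hz.
Step 4 — Series Q: Q = ω₀L/R = 7.483e+04·0.002/2200 = 0.06802.
Step 5 — 3dB bandwidth: Δω = ω₀/Q = 1.1e+06 rad/s; BW = Δω/(2π) = 1.751e+05 Hz.

(a) f₀ = 1.191e+04 Hz  (b) Q = 0.06802  (c) BW = 1.751e+05 Hz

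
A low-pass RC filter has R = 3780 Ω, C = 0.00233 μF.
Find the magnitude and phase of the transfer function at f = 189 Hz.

Step 1 — Angular frequency: ω = 2π·189 = 1188 rad/s.
Step 2 — Transfer function: H(jω) = 1/(1 + jωRC).
Step 3 — Denominator: 1 + jωRC = 1 + j·1188·3780·2.33e-09 = 1 + j0.01046.
Step 4 — H = 0.9999 - j0.01046.
Step 5 — Magnitude: |H| = 0.9999 (-0.0 dB); phase: φ = -0.6°.

|H| = 0.9999 (-0.0 dB), φ = -0.6°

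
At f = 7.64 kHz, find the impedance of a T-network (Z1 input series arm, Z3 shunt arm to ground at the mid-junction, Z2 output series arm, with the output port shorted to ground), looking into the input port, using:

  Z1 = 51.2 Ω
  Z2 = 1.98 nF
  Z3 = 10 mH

Step 1 — Angular frequency: ω = 2π·f = 2π·7640 = 4.8e+04 rad/s.
Step 2 — Component impedances:
  Z1: Z = R = 51.2 Ω
  Z2: Z = 1/(jωC) = -j/(ω·C) = 0 - j1.052e+04 Ω
  Z3: Z = jωL = j·4.8e+04·0.01 = 0 + j480 Ω
Step 3 — With the output port shorted to ground, the output series arm Z2 runs from the junction to ground; the shunt arm Z3 also runs from the junction to ground. They appear in parallel: Z3 || Z2 = 0 + j503 Ω.
Step 4 — Series with input arm Z1: Z_in = Z1 + (Z3 || Z2) = 51.2 + j503 Ω = 505.6∠84.2° Ω.

Z = 51.2 + j503 Ω = 505.6∠84.2° Ω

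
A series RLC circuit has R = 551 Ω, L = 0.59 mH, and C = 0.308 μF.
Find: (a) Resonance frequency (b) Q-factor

Step 1 — Resonance condition Im(Z)=0 gives ω₀ = 1/√(LC).
Step 2 — ω₀ = 1/√(0.00059·3.08e-07) = 7.418e+04 rad/s.
Step 3 — f₀ = ω₀/(2π) = 1.181e+04 Hz.
Step 4 — Series Q: Q = ω₀L/R = 7.418e+04·0.00059/551 = 0.07943.

(a) f₀ = 1.181e+04 Hz  (b) Q = 0.07943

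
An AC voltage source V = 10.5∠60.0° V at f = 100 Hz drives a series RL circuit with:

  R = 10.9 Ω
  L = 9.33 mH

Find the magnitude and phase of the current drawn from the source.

Step 1 — Angular frequency: ω = 2π·f = 2π·100 = 628.3 rad/s.
Step 2 — Component impedances:
  R: Z = R = 10.9 Ω
  L: Z = jωL = j·628.3·0.00933 = 0 + j5.862 Ω
Step 3 — Series combination: Z_total = R + L = 10.9 + j5.862 Ω = 12.38∠28.3° Ω.
Step 4 — Source phasor: V = 10.5∠60.0° V = 5.25 + j9.093 V.
Step 5 — Ohm's law: I = V / Z_total = (5.25 + j9.093) / (10.9 + j5.862) = 0.7216 + j0.4462 A.
Step 6 — Convert to polar: |I| = 0.8484 A, ∠I = 31.7°.

I = 0.8484∠31.7° A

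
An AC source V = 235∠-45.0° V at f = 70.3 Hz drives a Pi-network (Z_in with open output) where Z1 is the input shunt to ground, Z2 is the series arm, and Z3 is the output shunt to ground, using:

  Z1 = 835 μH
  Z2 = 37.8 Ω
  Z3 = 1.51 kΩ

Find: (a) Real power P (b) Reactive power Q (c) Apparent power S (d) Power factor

Step 1 — Angular frequency: ω = 2π·f = 2π·70.3 = 441.7 rad/s.
Step 2 — Component impedances:
  Z1: Z = jωL = j·441.7·0.000835 = 0 + j0.3688 Ω
  Z2: Z = R = 37.8 Ω
  Z3: Z = R = 1510 Ω
Step 3 — With open output, the series arm Z2 and the output shunt Z3 appear in series to ground: Z2 + Z3 = 1548 Ω.
Step 4 — Parallel with input shunt Z1: Z_in = Z1 || (Z2 + Z3) = 8.789e-05 + j0.3688 Ω = 0.3688∠90.0° Ω.
Step 5 — Source phasor: V = 235∠-45.0° V = 166.2 - j166.2 V.
Step 6 — Current: I = V / Z = -450.4 - j450.6 A = 637.2∠-135.0° A.
Step 7 — Complex power: S = V·I* = 35.68 + j1.497e+05 VA.
Step 8 — Real power: P = Re(S) = 35.68 W.
Step 9 — Reactive power: Q = Im(S) = 1.497e+05 VAR.
Step 10 — Apparent power: |S| = 1.497e+05 VA.
Step 11 — Power factor: PF = P/|S| = 0.0002383 (lagging).

(a) P = 35.68 W  (b) Q = 1.497e+05 VAR  (c) S = 1.497e+05 VA  (d) PF = 0.0002383 (lagging)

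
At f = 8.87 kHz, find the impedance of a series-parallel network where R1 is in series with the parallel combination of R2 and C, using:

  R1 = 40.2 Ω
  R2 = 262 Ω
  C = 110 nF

Step 1 — Angular frequency: ω = 2π·f = 2π·8870 = 5.573e+04 rad/s.
Step 2 — Component impedances:
  R1: Z = R = 40.2 Ω
  R2: Z = R = 262 Ω
  C: Z = 1/(jωC) = -j/(ω·C) = 0 - j163.1 Ω
Step 3 — Parallel branch: R2 || C = 1/(1/R2 + 1/C) = 73.19 - j117.6 Ω.
Step 4 — Series with R1: Z_total = R1 + (R2 || C) = 113.4 - j117.6 Ω = 163.3∠-46.0° Ω.

Z = 113.4 - j117.6 Ω = 163.3∠-46.0° Ω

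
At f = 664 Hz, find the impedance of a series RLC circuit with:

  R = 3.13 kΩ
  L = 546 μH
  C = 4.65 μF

Step 1 — Angular frequency: ω = 2π·f = 2π·664 = 4172 rad/s.
Step 2 — Component impedances:
  R: Z = R = 3130 Ω
  L: Z = jωL = j·4172·0.000546 = 0 + j2.278 Ω
  C: Z = 1/(jωC) = -j/(ω·C) = 0 - j51.55 Ω
Step 3 — Series combination: Z_total = R + L + C = 3130 - j49.27 Ω = 3130∠-0.9° Ω.

Z = 3130 - j49.27 Ω = 3130∠-0.9° Ω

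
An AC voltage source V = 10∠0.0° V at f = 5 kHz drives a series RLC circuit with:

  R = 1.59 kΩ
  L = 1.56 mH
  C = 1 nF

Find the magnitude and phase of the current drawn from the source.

Step 1 — Angular frequency: ω = 2π·f = 2π·5000 = 3.142e+04 rad/s.
Step 2 — Component impedances:
  R: Z = R = 1590 Ω
  L: Z = jωL = j·3.142e+04·0.00156 = 0 + j49.01 Ω
  C: Z = 1/(jωC) = -j/(ω·C) = 0 - j3.183e+04 Ω
Step 3 — Series combination: Z_total = R + L + C = 1590 - j3.178e+04 Ω = 3.182e+04∠-87.1° Ω.
Step 4 — Source phasor: V = 10∠0.0° V = 10 V.
Step 5 — Ohm's law: I = V / Z_total = (10) / (1590 - j3.178e+04) = 1.57e-05 + j0.0003139 A.
Step 6 — Convert to polar: |I| = 0.0003143 A, ∠I = 87.1°.

I = 0.0003143∠87.1° A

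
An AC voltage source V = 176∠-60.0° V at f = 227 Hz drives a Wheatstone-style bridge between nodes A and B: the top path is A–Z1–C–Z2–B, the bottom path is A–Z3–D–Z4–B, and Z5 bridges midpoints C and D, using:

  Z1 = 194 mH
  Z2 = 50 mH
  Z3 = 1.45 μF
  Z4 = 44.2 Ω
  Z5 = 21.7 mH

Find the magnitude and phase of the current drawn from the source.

Step 1 — Angular frequency: ω = 2π·f = 2π·227 = 1426 rad/s.
Step 2 — Component impedances:
  Z1: Z = jωL = j·1426·0.194 = 0 + j276.7 Ω
  Z2: Z = jωL = j·1426·0.05 = 0 + j71.31 Ω
  Z3: Z = 1/(jωC) = -j/(ω·C) = 0 - j483.5 Ω
  Z4: Z = R = 44.2 Ω
  Z5: Z = jωL = j·1426·0.0217 = 0 + j30.95 Ω
Step 3 — Bridge requires nodal analysis (the Z5 bridge couples midpoints C and D, so the two paths cannot be reduced to a simple series/parallel combination). Setting node B to ground and injecting 1 A at node A, the 3-node admittance system at A, C, D solves to V_A = Z_AB = 1.669 + j779.2 Ω = 779.2∠89.9° Ω.
Step 4 — Source phasor: V = 176∠-60.0° V = 88 - j152.4 V.
Step 5 — Ohm's law: I = V / Z_total = (88 - j152.4) / (1.669 + j779.2) = -0.1954 - j0.1133 A.
Step 6 — Convert to polar: |I| = 0.2259 A, ∠I = -149.9°.

I = 0.2259∠-149.9° A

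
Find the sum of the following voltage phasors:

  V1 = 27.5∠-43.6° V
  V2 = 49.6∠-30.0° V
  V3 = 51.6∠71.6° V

Step 1 — Convert each phasor to rectangular form:
  V1 = 27.5·(cos(-43.6°) + j·sin(-43.6°)) = 19.91 - j18.96 V
  V2 = 49.6·(cos(-30.0°) + j·sin(-30.0°)) = 42.95 - j24.8 V
  V3 = 51.6·(cos(71.6°) + j·sin(71.6°)) = 16.29 + j48.96 V
Step 2 — Sum components: V_total = 79.16 + j5.197 V.
Step 3 — Convert to polar: |V_total| = 79.33 V, ∠V_total = 3.8°.

V_total = 79.33∠3.8° V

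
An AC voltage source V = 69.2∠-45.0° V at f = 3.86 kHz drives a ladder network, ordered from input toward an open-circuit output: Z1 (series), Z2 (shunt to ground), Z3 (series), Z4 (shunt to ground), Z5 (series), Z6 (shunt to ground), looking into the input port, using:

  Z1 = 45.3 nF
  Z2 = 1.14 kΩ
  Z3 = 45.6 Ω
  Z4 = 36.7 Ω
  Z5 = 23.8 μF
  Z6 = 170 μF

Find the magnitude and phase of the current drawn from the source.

Step 1 — Angular frequency: ω = 2π·f = 2π·3860 = 2.425e+04 rad/s.
Step 2 — Component impedances:
  Z1: Z = 1/(jωC) = -j/(ω·C) = 0 - j910.2 Ω
  Z2: Z = R = 1140 Ω
  Z3: Z = R = 45.6 Ω
  Z4: Z = R = 36.7 Ω
  Z5: Z = 1/(jωC) = -j/(ω·C) = 0 - j1.732 Ω
  Z6: Z = 1/(jωC) = -j/(ω·C) = 0 - j0.2425 Ω
Step 3 — Ladder network (open output): work backward from the far end, alternating series and parallel combinations. Z_in = 43.95 - j912 Ω = 913.1∠-87.2° Ω.
Step 4 — Source phasor: V = 69.2∠-45.0° V = 48.93 - j48.93 V.
Step 5 — Ohm's law: I = V / Z_total = (48.93 - j48.93) / (43.95 - j912) = 0.05611 + j0.05095 A.
Step 6 — Convert to polar: |I| = 0.07579 A, ∠I = 42.2°.

I = 0.07579∠42.2° A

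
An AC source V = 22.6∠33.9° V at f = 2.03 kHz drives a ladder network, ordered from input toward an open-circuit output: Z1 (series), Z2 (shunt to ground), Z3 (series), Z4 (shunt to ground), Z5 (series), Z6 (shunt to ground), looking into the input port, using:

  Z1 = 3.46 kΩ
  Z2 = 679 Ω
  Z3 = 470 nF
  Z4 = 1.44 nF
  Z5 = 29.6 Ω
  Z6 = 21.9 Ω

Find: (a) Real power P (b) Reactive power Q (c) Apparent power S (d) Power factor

Step 1 — Angular frequency: ω = 2π·f = 2π·2030 = 1.275e+04 rad/s.
Step 2 — Component impedances:
  Z1: Z = R = 3460 Ω
  Z2: Z = R = 679 Ω
  Z3: Z = 1/(jωC) = -j/(ω·C) = 0 - j166.8 Ω
  Z4: Z = 1/(jωC) = -j/(ω·C) = 0 - j5.445e+04 Ω
  Z5: Z = R = 29.6 Ω
  Z6: Z = R = 21.9 Ω
Step 3 — Ladder network (open output): work backward from the far end, alternating series and parallel combinations. Z_in = 3539 - j137 Ω = 3542∠-2.2° Ω.
Step 4 — Source phasor: V = 22.6∠33.9° V = 18.76 + j12.61 V.
Step 5 — Current: I = V / Z = 0.005155 + j0.003761 A = 0.006381∠36.1° A.
Step 6 — Complex power: S = V·I* = 0.1441 - j0.005579 VA.
Step 7 — Real power: P = Re(S) = 0.1441 W.
Step 8 — Reactive power: Q = Im(S) = -0.005579 VAR.
Step 9 — Apparent power: |S| = 0.1442 VA.
Step 10 — Power factor: PF = P/|S| = 0.9993 (leading).

(a) P = 0.1441 W  (b) Q = -0.005579 VAR  (c) S = 0.1442 VA  (d) PF = 0.9993 (leading)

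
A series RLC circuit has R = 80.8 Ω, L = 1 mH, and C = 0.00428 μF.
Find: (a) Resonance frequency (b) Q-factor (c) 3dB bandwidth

Step 1 — Resonance: ω₀ = 1/√(LC) = 1/√(0.001·4.28e-09) = 4.834e+05 rad/s.
Step 2 — f₀ = ω₀/(2π) = 7.693e+04 Hz.
Step 3 — Series Q: Q = ω₀L/R = 4.834e+05·0.001/80.8 = 5.982.
Step 4 — Bandwidth: Δω = ω₀/Q = 8.08e+04 rad/s; BW = Δω/(2π) = 1.286e+04 Hz.

(a) f₀ = 7.693e+04 Hz  (b) Q = 5.982  (c) BW = 1.286e+04 Hz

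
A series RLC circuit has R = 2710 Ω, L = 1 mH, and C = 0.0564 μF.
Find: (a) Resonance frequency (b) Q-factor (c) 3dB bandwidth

Step 1 — Resonance condition Im(Z)=0 gives ω₀ = 1/√(LC).
Step 2 — ω₀ = 1/√(0.001·5.64e-08) = 1.332e+05 rad/s.
Step 3 — f₀ = ω₀/(2π) = 2.119e+04 Hz.
Step 4 — Series Q: Q = ω₀L/R = 1.332e+05·0.001/2710 = 0.04914.
Step 5 — 3dB bandwidth: Δω = ω₀/Q = 2.71e+06 rad/s; BW = Δω/(2π) = 4.313e+05 Hz.

(a) f₀ = 2.119e+04 Hz  (b) Q = 0.04914  (c) BW = 4.313e+05 Hz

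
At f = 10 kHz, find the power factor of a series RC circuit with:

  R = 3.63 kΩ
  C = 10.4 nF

Step 1 — Angular frequency: ω = 2π·f = 2π·1e+04 = 6.283e+04 rad/s.
Step 2 — Component impedances:
  R: Z = R = 3630 Ω
  C: Z = 1/(jωC) = -j/(ω·C) = 0 - j1530 Ω
Step 3 — Series combination: Z_total = R + C = 3630 - j1530 Ω = 3939∠-22.9° Ω.
Step 4 — Power factor: PF = cos(φ) = Re(Z)/|Z| = 3630/3939.4 = 0.9215.
Step 5 — Type: Im(Z) = -1530 ⇒ leading (phase φ = -22.9°).

PF = 0.9215 (leading, φ = -22.9°)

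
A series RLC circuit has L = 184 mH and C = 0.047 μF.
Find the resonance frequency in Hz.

Step 1 — Resonance condition Im(Z)=0 gives ω₀ = 1/√(LC).
Step 2 — ω₀ = 1/√(0.184·4.7e-08) = 1.075e+04 rad/s.
Step 3 — f₀ = ω₀/(2π) = 1711 Hz.

f₀ = 1711 Hz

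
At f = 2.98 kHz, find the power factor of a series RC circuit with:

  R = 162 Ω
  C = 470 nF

Step 1 — Angular frequency: ω = 2π·f = 2π·2980 = 1.872e+04 rad/s.
Step 2 — Component impedances:
  R: Z = R = 162 Ω
  C: Z = 1/(jωC) = -j/(ω·C) = 0 - j113.6 Ω
Step 3 — Series combination: Z_total = R + C = 162 - j113.6 Ω = 197.9∠-35.0° Ω.
Step 4 — Power factor: PF = cos(φ) = Re(Z)/|Z| = 162/197.88 = 0.8187.
Step 5 — Type: Im(Z) = -113.6 ⇒ leading (phase φ = -35.0°).

PF = 0.8187 (leading, φ = -35.0°)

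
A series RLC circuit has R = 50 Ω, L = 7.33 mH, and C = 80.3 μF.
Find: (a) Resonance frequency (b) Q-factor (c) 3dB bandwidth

Step 1 — Resonance: ω₀ = 1/√(LC) = 1/√(0.00733·8.03e-05) = 1303 rad/s.
Step 2 — f₀ = ω₀/(2π) = 207.4 Hz.
Step 3 — Series Q: Q = ω₀L/R = 1303·0.00733/50 = 0.1911.
Step 4 — Bandwidth: Δω = ω₀/Q = 6821 rad/s; BW = Δω/(2π) = 1086 Hz.

(a) f₀ = 207.4 Hz  (b) Q = 0.1911  (c) BW = 1086 Hz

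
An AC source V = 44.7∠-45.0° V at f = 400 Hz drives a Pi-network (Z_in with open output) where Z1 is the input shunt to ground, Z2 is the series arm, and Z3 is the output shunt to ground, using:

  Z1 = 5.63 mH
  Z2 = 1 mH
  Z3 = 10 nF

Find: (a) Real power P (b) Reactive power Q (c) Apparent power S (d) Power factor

Step 1 — Angular frequency: ω = 2π·f = 2π·400 = 2513 rad/s.
Step 2 — Component impedances:
  Z1: Z = jωL = j·2513·0.00563 = 0 + j14.15 Ω
  Z2: Z = jωL = j·2513·0.001 = 0 + j2.513 Ω
  Z3: Z = 1/(jωC) = -j/(ω·C) = 0 - j3.979e+04 Ω
Step 3 — With open output, the series arm Z2 and the output shunt Z3 appear in series to ground: Z2 + Z3 = 0 - j3.979e+04 Ω.
Step 4 — Parallel with input shunt Z1: Z_in = Z1 || (Z2 + Z3) = 0 + j14.15 Ω = 14.15∠90.0° Ω.
Step 5 — Source phasor: V = 44.7∠-45.0° V = 31.61 - j31.61 V.
Step 6 — Current: I = V / Z = -2.233 - j2.233 A = 3.158∠-135.0° A.
Step 7 — Complex power: S = V·I* = 0 + j141.2 VA.
Step 8 — Real power: P = Re(S) = 0 W.
Step 9 — Reactive power: Q = Im(S) = 141.2 VAR.
Step 10 — Apparent power: |S| = 141.2 VA.
Step 11 — Power factor: PF = P/|S| = 0 (lagging).

(a) P = 0 W  (b) Q = 141.2 VAR  (c) S = 141.2 VA  (d) PF = 0 (lagging)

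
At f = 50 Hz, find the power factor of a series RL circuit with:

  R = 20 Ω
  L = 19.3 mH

Step 1 — Angular frequency: ω = 2π·f = 2π·50 = 314.2 rad/s.
Step 2 — Component impedances:
  R: Z = R = 20 Ω
  L: Z = jωL = j·314.2·0.0193 = 0 + j6.063 Ω
Step 3 — Series combination: Z_total = R + L = 20 + j6.063 Ω = 20.9∠16.9° Ω.
Step 4 — Power factor: PF = cos(φ) = Re(Z)/|Z| = 20/20.899 = 0.957.
Step 5 — Type: Im(Z) = 6.063 ⇒ lagging (phase φ = 16.9°).

PF = 0.957 (lagging, φ = 16.9°)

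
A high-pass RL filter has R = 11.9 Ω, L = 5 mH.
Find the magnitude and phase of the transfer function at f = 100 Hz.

Step 1 — Angular frequency: ω = 2π·100 = 628.3 rad/s.
Step 2 — Transfer function: H(jω) = jωL/(R + jωL).
Step 3 — Numerator jωL = j·3.142; denominator R + jωL = 11.9 + j3.142.
Step 4 — H = 0.06515 + j0.2468.
Step 5 — Magnitude: |H| = 0.2553 (-11.9 dB); phase: φ = 75.2°.

|H| = 0.2553 (-11.9 dB), φ = 75.2°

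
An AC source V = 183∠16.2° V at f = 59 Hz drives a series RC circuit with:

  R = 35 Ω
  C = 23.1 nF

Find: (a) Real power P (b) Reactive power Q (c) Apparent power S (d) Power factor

Step 1 — Angular frequency: ω = 2π·f = 2π·59 = 370.7 rad/s.
Step 2 — Component impedances:
  R: Z = R = 35 Ω
  C: Z = 1/(jωC) = -j/(ω·C) = 0 - j1.168e+05 Ω
Step 3 — Series combination: Z_total = R + C = 35 - j1.168e+05 Ω = 1.168e+05∠-90.0° Ω.
Step 4 — Source phasor: V = 183∠16.2° V = 175.7 + j51.06 V.
Step 5 — Current: I = V / Z = -0.0004368 + j0.001505 A = 0.001567∠106.2° A.
Step 6 — Complex power: S = V·I* = 8.595e-05 - j0.2868 VA.
Step 7 — Real power: P = Re(S) = 8.595e-05 W.
Step 8 — Reactive power: Q = Im(S) = -0.2868 VAR.
Step 9 — Apparent power: |S| = 0.2868 VA.
Step 10 — Power factor: PF = P/|S| = 0.0002997 (leading).

(a) P = 8.595e-05 W  (b) Q = -0.2868 VAR  (c) S = 0.2868 VA  (d) PF = 0.0002997 (leading)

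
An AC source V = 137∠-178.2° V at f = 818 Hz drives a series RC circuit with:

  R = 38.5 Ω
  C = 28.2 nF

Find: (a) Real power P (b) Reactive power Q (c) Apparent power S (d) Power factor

Step 1 — Angular frequency: ω = 2π·f = 2π·818 = 5140 rad/s.
Step 2 — Component impedances:
  R: Z = R = 38.5 Ω
  C: Z = 1/(jωC) = -j/(ω·C) = 0 - j6900 Ω
Step 3 — Series combination: Z_total = R + C = 38.5 - j6900 Ω = 6900∠-89.7° Ω.
Step 4 — Source phasor: V = 137∠-178.2° V = -136.9 - j4.303 V.
Step 5 — Current: I = V / Z = 0.0005129 - j0.01985 A = 0.01986∠-88.5° A.
Step 6 — Complex power: S = V·I* = 0.01518 - j2.72 VA.
Step 7 — Real power: P = Re(S) = 0.01518 W.
Step 8 — Reactive power: Q = Im(S) = -2.72 VAR.
Step 9 — Apparent power: |S| = 2.72 VA.
Step 10 — Power factor: PF = P/|S| = 0.00558 (leading).

(a) P = 0.01518 W  (b) Q = -2.72 VAR  (c) S = 2.72 VA  (d) PF = 0.00558 (leading)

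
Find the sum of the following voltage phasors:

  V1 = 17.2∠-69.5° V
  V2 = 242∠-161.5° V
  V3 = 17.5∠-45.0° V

Step 1 — Convert each phasor to rectangular form:
  V1 = 17.2·(cos(-69.5°) + j·sin(-69.5°)) = 6.024 - j16.11 V
  V2 = 242·(cos(-161.5°) + j·sin(-161.5°)) = -229.5 - j76.79 V
  V3 = 17.5·(cos(-45.0°) + j·sin(-45.0°)) = 12.37 - j12.37 V
Step 2 — Sum components: V_total = -211.1 - j105.3 V.
Step 3 — Convert to polar: |V_total| = 235.9 V, ∠V_total = -153.5°.

V_total = 235.9∠-153.5° V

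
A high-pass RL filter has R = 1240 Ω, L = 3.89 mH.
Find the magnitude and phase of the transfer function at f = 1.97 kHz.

Step 1 — Angular frequency: ω = 2π·1970 = 1.238e+04 rad/s.
Step 2 — Transfer function: H(jω) = jωL/(R + jωL).
Step 3 — Numerator jωL = j·48.15; denominator R + jωL = 1240 + j48.15.
Step 4 — H = 0.001506 + j0.03877.
Step 5 — Magnitude: |H| = 0.0388 (-28.2 dB); phase: φ = 87.8°.

|H| = 0.0388 (-28.2 dB), φ = 87.8°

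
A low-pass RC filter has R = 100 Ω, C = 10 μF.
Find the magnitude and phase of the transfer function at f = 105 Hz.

Step 1 — Angular frequency: ω = 2π·105 = 659.7 rad/s.
Step 2 — Transfer function: H(jω) = 1/(1 + jωRC).
Step 3 — Denominator: 1 + jωRC = 1 + j·659.7·100·1e-05 = 1 + j0.6597.
Step 4 — H = 0.6967 - j0.4597.
Step 5 — Magnitude: |H| = 0.8347 (-1.6 dB); phase: φ = -33.4°.

|H| = 0.8347 (-1.6 dB), φ = -33.4°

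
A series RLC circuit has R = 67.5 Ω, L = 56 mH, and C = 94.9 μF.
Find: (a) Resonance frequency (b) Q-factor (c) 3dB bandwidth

Step 1 — Resonance: ω₀ = 1/√(LC) = 1/√(0.056·9.49e-05) = 433.8 rad/s.
Step 2 — f₀ = ω₀/(2π) = 69.04 Hz.
Step 3 — Series Q: Q = ω₀L/R = 433.8·0.056/67.5 = 0.3599.
Step 4 — Bandwidth: Δω = ω₀/Q = 1205 rad/s; BW = Δω/(2π) = 191.8 Hz.

(a) f₀ = 69.04 Hz  (b) Q = 0.3599  (c) BW = 191.8 Hz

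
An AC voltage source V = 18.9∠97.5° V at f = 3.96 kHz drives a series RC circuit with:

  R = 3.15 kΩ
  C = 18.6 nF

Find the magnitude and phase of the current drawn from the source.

Step 1 — Angular frequency: ω = 2π·f = 2π·3960 = 2.488e+04 rad/s.
Step 2 — Component impedances:
  R: Z = R = 3150 Ω
  C: Z = 1/(jωC) = -j/(ω·C) = 0 - j2161 Ω
Step 3 — Series combination: Z_total = R + C = 3150 - j2161 Ω = 3820∠-34.4° Ω.
Step 4 — Source phasor: V = 18.9∠97.5° V = -2.467 + j18.74 V.
Step 5 — Ohm's law: I = V / Z_total = (-2.467 + j18.74) / (3150 - j2161) = -0.003307 + j0.00368 A.
Step 6 — Convert to polar: |I| = 0.004948 A, ∠I = 131.9°.

I = 0.004948∠131.9° A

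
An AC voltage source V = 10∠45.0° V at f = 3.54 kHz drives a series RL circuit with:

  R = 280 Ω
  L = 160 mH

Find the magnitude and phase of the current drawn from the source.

Step 1 — Angular frequency: ω = 2π·f = 2π·3540 = 2.224e+04 rad/s.
Step 2 — Component impedances:
  R: Z = R = 280 Ω
  L: Z = jωL = j·2.224e+04·0.16 = 0 + j3559 Ω
Step 3 — Series combination: Z_total = R + L = 280 + j3559 Ω = 3570∠85.5° Ω.
Step 4 — Source phasor: V = 10∠45.0° V = 7.071 + j7.071 V.
Step 5 — Ohm's law: I = V / Z_total = (7.071 + j7.071) / (280 + j3559) = 0.00213 - j0.001819 A.
Step 6 — Convert to polar: |I| = 0.002801 A, ∠I = -40.5°.

I = 0.002801∠-40.5° A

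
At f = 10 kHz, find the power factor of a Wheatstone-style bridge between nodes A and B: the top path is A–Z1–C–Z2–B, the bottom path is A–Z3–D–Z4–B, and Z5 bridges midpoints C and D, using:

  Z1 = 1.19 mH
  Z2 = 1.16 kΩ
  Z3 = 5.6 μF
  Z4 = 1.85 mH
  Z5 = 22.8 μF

Step 1 — Angular frequency: ω = 2π·f = 2π·1e+04 = 6.283e+04 rad/s.
Step 2 — Component impedances:
  Z1: Z = jωL = j·6.283e+04·0.00119 = 0 + j74.77 Ω
  Z2: Z = R = 1160 Ω
  Z3: Z = 1/(jωC) = -j/(ω·C) = 0 - j2.842 Ω
  Z4: Z = jωL = j·6.283e+04·0.00185 = 0 + j116.2 Ω
  Z5: Z = 1/(jωC) = -j/(ω·C) = 0 - j0.698 Ω
Step 3 — Bridge requires nodal analysis (the Z5 bridge couples midpoints C and D, so the two paths cannot be reduced to a simple series/parallel combination). Setting node B to ground and injecting 1 A at node A, the 3-node admittance system at A, C, D solves to V_A = Z_AB = 11.54 + j112.1 Ω = 112.7∠84.1° Ω.
Step 4 — Power factor: PF = cos(φ) = Re(Z)/|Z| = 11.54/112.7 = 0.1024.
Step 5 — Type: Im(Z) = 112.1 ⇒ lagging (phase φ = 84.1°).

PF = 0.1024 (lagging, φ = 84.1°)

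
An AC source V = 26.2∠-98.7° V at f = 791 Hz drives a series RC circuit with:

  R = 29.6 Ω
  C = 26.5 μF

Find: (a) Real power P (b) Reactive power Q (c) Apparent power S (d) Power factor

Step 1 — Angular frequency: ω = 2π·f = 2π·791 = 4970 rad/s.
Step 2 — Component impedances:
  R: Z = R = 29.6 Ω
  C: Z = 1/(jωC) = -j/(ω·C) = 0 - j7.593 Ω
Step 3 — Series combination: Z_total = R + C = 29.6 - j7.593 Ω = 30.56∠-14.4° Ω.
Step 4 — Source phasor: V = 26.2∠-98.7° V = -3.963 - j25.9 V.
Step 5 — Current: I = V / Z = 0.08496 - j0.8532 A = 0.8574∠-84.3° A.
Step 6 — Complex power: S = V·I* = 21.76 - j5.581 VA.
Step 7 — Real power: P = Re(S) = 21.76 W.
Step 8 — Reactive power: Q = Im(S) = -5.581 VAR.
Step 9 — Apparent power: |S| = 22.46 VA.
Step 10 — Power factor: PF = P/|S| = 0.9686 (leading).

(a) P = 21.76 W  (b) Q = -5.581 VAR  (c) S = 22.46 VA  (d) PF = 0.9686 (leading)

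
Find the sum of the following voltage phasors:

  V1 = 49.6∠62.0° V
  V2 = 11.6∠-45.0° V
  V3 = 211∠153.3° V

Step 1 — Convert each phasor to rectangular form:
  V1 = 49.6·(cos(62.0°) + j·sin(62.0°)) = 23.29 + j43.79 V
  V2 = 11.6·(cos(-45.0°) + j·sin(-45.0°)) = 8.202 - j8.202 V
  V3 = 211·(cos(153.3°) + j·sin(153.3°)) = -188.5 + j94.81 V
Step 2 — Sum components: V_total = -157 + j130.4 V.
Step 3 — Convert to polar: |V_total| = 204.1 V, ∠V_total = 140.3°.

V_total = 204.1∠140.3° V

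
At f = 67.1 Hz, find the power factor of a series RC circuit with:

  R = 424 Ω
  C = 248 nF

Step 1 — Angular frequency: ω = 2π·f = 2π·67.1 = 421.6 rad/s.
Step 2 — Component impedances:
  R: Z = R = 424 Ω
  C: Z = 1/(jωC) = -j/(ω·C) = 0 - j9564 Ω
Step 3 — Series combination: Z_total = R + C = 424 - j9564 Ω = 9574∠-87.5° Ω.
Step 4 — Power factor: PF = cos(φ) = Re(Z)/|Z| = 424/9574 = 0.04429.
Step 5 — Type: Im(Z) = -9564 ⇒ leading (phase φ = -87.5°).

PF = 0.04429 (leading, φ = -87.5°)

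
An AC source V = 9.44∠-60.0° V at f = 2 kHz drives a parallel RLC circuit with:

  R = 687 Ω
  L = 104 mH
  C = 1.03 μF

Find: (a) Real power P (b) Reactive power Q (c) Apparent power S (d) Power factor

Step 1 — Angular frequency: ω = 2π·f = 2π·2000 = 1.257e+04 rad/s.
Step 2 — Component impedances:
  R: Z = R = 687 Ω
  L: Z = jωL = j·1.257e+04·0.104 = 0 + j1307 Ω
  C: Z = 1/(jωC) = -j/(ω·C) = 0 - j77.26 Ω
Step 3 — Parallel combination: 1/Z_total = 1/R + 1/L + 1/C; Z_total = 9.676 - j80.96 Ω = 81.53∠-83.2° Ω.
Step 4 — Source phasor: V = 9.44∠-60.0° V = 4.72 - j8.175 V.
Step 5 — Current: I = V / Z = 0.1064 + j0.04558 A = 0.1158∠23.2° A.
Step 6 — Complex power: S = V·I* = 0.1297 - j1.085 VA.
Step 7 — Real power: P = Re(S) = 0.1297 W.
Step 8 — Reactive power: Q = Im(S) = -1.085 VAR.
Step 9 — Apparent power: |S| = 1.093 VA.
Step 10 — Power factor: PF = P/|S| = 0.1187 (leading).

(a) P = 0.1297 W  (b) Q = -1.085 VAR  (c) S = 1.093 VA  (d) PF = 0.1187 (leading)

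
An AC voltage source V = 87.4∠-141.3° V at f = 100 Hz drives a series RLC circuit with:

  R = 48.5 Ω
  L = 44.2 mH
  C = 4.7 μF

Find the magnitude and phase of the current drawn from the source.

Step 1 — Angular frequency: ω = 2π·f = 2π·100 = 628.3 rad/s.
Step 2 — Component impedances:
  R: Z = R = 48.5 Ω
  L: Z = jωL = j·628.3·0.0442 = 0 + j27.77 Ω
  C: Z = 1/(jωC) = -j/(ω·C) = 0 - j338.6 Ω
Step 3 — Series combination: Z_total = R + L + C = 48.5 - j310.9 Ω = 314.6∠-81.1° Ω.
Step 4 — Source phasor: V = 87.4∠-141.3° V = -68.21 - j54.65 V.
Step 5 — Ohm's law: I = V / Z_total = (-68.21 - j54.65) / (48.5 - j310.9) = 0.1382 - j0.241 A.
Step 6 — Convert to polar: |I| = 0.2778 A, ∠I = -60.2°.

I = 0.2778∠-60.2° A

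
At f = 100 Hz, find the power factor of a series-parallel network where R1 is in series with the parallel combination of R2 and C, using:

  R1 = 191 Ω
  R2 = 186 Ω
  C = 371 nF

Step 1 — Angular frequency: ω = 2π·f = 2π·100 = 628.3 rad/s.
Step 2 — Component impedances:
  R1: Z = R = 191 Ω
  R2: Z = R = 186 Ω
  C: Z = 1/(jωC) = -j/(ω·C) = 0 - j4290 Ω
Step 3 — Parallel branch: R2 || C = 1/(1/R2 + 1/C) = 185.7 - j8.049 Ω.
Step 4 — Series with R1: Z_total = R1 + (R2 || C) = 376.7 - j8.049 Ω = 376.7∠-1.2° Ω.
Step 5 — Power factor: PF = cos(φ) = Re(Z)/|Z| = 376.65/376.74 = 0.9998.
Step 6 — Type: Im(Z) = -8.049 ⇒ leading (phase φ = -1.2°).

PF = 0.9998 (leading, φ = -1.2°)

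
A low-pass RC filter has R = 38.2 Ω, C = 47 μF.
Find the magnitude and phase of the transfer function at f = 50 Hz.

Step 1 — Angular frequency: ω = 2π·50 = 314.2 rad/s.
Step 2 — Transfer function: H(jω) = 1/(1 + jωRC).
Step 3 — Denominator: 1 + jωRC = 1 + j·314.2·38.2·4.7e-05 = 1 + j0.564.
Step 4 — H = 0.7586 - j0.4279.
Step 5 — Magnitude: |H| = 0.871 (-1.2 dB); phase: φ = -29.4°.

|H| = 0.871 (-1.2 dB), φ = -29.4°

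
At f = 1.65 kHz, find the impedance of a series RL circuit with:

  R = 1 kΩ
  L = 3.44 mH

Step 1 — Angular frequency: ω = 2π·f = 2π·1650 = 1.037e+04 rad/s.
Step 2 — Component impedances:
  R: Z = R = 1000 Ω
  L: Z = jωL = j·1.037e+04·0.00344 = 0 + j35.66 Ω
Step 3 — Series combination: Z_total = R + L = 1000 + j35.66 Ω = 1001∠2.0° Ω.

Z = 1000 + j35.66 Ω = 1001∠2.0° Ω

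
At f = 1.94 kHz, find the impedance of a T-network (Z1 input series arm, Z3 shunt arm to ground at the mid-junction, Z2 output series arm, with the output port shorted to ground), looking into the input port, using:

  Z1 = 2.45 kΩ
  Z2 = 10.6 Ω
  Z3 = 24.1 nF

Step 1 — Angular frequency: ω = 2π·f = 2π·1940 = 1.219e+04 rad/s.
Step 2 — Component impedances:
  Z1: Z = R = 2450 Ω
  Z2: Z = R = 10.6 Ω
  Z3: Z = 1/(jωC) = -j/(ω·C) = 0 - j3404 Ω
Step 3 — With the output port shorted to ground, the output series arm Z2 runs from the junction to ground; the shunt arm Z3 also runs from the junction to ground. They appear in parallel: Z3 || Z2 = 10.6 - j0.03301 Ω.
Step 4 — Series with input arm Z1: Z_in = Z1 + (Z3 || Z2) = 2461 - j0.03301 Ω = 2461∠-0.0° Ω.

Z = 2461 - j0.03301 Ω = 2461∠-0.0° Ω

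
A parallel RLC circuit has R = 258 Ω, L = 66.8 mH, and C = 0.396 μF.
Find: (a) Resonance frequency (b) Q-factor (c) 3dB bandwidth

Step 1 — Resonance: ω₀ = 1/√(LC) = 1/√(0.0668·3.96e-07) = 6148 rad/s.
Step 2 — f₀ = ω₀/(2π) = 978.6 Hz.
Step 3 — Parallel Q: Q = R/(ω₀L) = 258/(6148·0.0668) = 0.6282.
Step 4 — Bandwidth: Δω = ω₀/Q = 9788 rad/s; BW = Δω/(2π) = 1558 Hz.

(a) f₀ = 978.6 Hz  (b) Q = 0.6282  (c) BW = 1558 Hz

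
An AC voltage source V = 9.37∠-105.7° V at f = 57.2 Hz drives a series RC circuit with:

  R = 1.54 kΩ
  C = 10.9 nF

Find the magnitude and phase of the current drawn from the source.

Step 1 — Angular frequency: ω = 2π·f = 2π·57.2 = 359.4 rad/s.
Step 2 — Component impedances:
  R: Z = R = 1540 Ω
  C: Z = 1/(jωC) = -j/(ω·C) = 0 - j2.553e+05 Ω
Step 3 — Series combination: Z_total = R + C = 1540 - j2.553e+05 Ω = 2.553e+05∠-89.7° Ω.
Step 4 — Source phasor: V = 9.37∠-105.7° V = -2.536 - j9.02 V.
Step 5 — Ohm's law: I = V / Z_total = (-2.536 - j9.02) / (1540 - j2.553e+05) = 3.528e-05 - j1.015e-05 A.
Step 6 — Convert to polar: |I| = 3.671e-05 A, ∠I = -16.0°.

I = 3.671e-05∠-16.0° A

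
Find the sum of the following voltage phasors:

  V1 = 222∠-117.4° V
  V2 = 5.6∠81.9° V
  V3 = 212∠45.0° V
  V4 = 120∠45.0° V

Step 1 — Convert each phasor to rectangular form:
  V1 = 222·(cos(-117.4°) + j·sin(-117.4°)) = -102.2 - j197.1 V
  V2 = 5.6·(cos(81.9°) + j·sin(81.9°)) = 0.789 + j5.544 V
  V3 = 212·(cos(45.0°) + j·sin(45.0°)) = 149.9 + j149.9 V
  V4 = 120·(cos(45.0°) + j·sin(45.0°)) = 84.85 + j84.85 V
Step 2 — Sum components: V_total = 133.4 + j43.21 V.
Step 3 — Convert to polar: |V_total| = 140.2 V, ∠V_total = 17.9°.

V_total = 140.2∠17.9° V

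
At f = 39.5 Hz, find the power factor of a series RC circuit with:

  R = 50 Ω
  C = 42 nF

Step 1 — Angular frequency: ω = 2π·f = 2π·39.5 = 248.2 rad/s.
Step 2 — Component impedances:
  R: Z = R = 50 Ω
  C: Z = 1/(jωC) = -j/(ω·C) = 0 - j9.593e+04 Ω
Step 3 — Series combination: Z_total = R + C = 50 - j9.593e+04 Ω = 9.593e+04∠-90.0° Ω.
Step 4 — Power factor: PF = cos(φ) = Re(Z)/|Z| = 50/9.593e+04 = 0.0005212.
Step 5 — Type: Im(Z) = -9.593e+04 ⇒ leading (phase φ = -90.0°).

PF = 0.0005212 (leading, φ = -90.0°)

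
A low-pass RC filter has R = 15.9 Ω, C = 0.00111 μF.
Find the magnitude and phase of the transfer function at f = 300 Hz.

Step 1 — Angular frequency: ω = 2π·300 = 1885 rad/s.
Step 2 — Transfer function: H(jω) = 1/(1 + jωRC).
Step 3 — Denominator: 1 + jωRC = 1 + j·1885·15.9·1.11e-09 = 1 + j3.327e-05.
Step 4 — H = 1 - j3.327e-05.
Step 5 — Magnitude: |H| = 1 (-0.0 dB); phase: φ = -0.0°.

|H| = 1 (-0.0 dB), φ = -0.0°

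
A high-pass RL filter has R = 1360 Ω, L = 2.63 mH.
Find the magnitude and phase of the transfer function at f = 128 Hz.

Step 1 — Angular frequency: ω = 2π·128 = 804.2 rad/s.
Step 2 — Transfer function: H(jω) = jωL/(R + jωL).
Step 3 — Numerator jωL = j·2.115; denominator R + jωL = 1360 + j2.115.
Step 4 — H = 2.419e-06 + j0.001555.
Step 5 — Magnitude: |H| = 0.001555 (-56.2 dB); phase: φ = 89.9°.

|H| = 0.001555 (-56.2 dB), φ = 89.9°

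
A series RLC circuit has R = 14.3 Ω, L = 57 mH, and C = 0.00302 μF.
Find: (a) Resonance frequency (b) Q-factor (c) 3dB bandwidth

Step 1 — Resonance condition Im(Z)=0 gives ω₀ = 1/√(LC).
Step 2 — ω₀ = 1/√(0.057·3.02e-09) = 7.622e+04 rad/s.
Step 3 — f₀ = ω₀/(2π) = 1.213e+04 Hz.
Step 4 — Series Q: Q = ω₀L/R = 7.622e+04·0.057/14.3 = 303.8.
Step 5 — 3dB bandwidth: Δω = ω₀/Q = 250.9 rad/s; BW = Δω/(2π) = 39.93 Hz.

(a) f₀ = 1.213e+04 Hz  (b) Q = 303.8  (c) BW = 39.93 Hz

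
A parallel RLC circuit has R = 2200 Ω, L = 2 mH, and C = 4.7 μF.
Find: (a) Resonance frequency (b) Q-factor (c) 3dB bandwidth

Step 1 — Resonance: ω₀ = 1/√(LC) = 1/√(0.002·4.7e-06) = 1.031e+04 rad/s.
Step 2 — f₀ = ω₀/(2π) = 1642 Hz.
Step 3 — Parallel Q: Q = R/(ω₀L) = 2200/(1.031e+04·0.002) = 106.6.
Step 4 — Bandwidth: Δω = ω₀/Q = 96.71 rad/s; BW = Δω/(2π) = 15.39 Hz.

(a) f₀ = 1642 Hz  (b) Q = 106.6  (c) BW = 15.39 Hz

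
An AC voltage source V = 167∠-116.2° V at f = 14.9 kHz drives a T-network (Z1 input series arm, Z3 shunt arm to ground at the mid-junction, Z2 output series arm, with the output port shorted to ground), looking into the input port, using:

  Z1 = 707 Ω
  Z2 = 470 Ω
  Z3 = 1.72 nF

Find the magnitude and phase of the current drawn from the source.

Step 1 — Angular frequency: ω = 2π·f = 2π·1.49e+04 = 9.362e+04 rad/s.
Step 2 — Component impedances:
  Z1: Z = R = 707 Ω
  Z2: Z = R = 470 Ω
  Z3: Z = 1/(jωC) = -j/(ω·C) = 0 - j6210 Ω
Step 3 — With the output port shorted to ground, the output series arm Z2 runs from the junction to ground; the shunt arm Z3 also runs from the junction to ground. They appear in parallel: Z3 || Z2 = 467.3 - j35.37 Ω.
Step 4 — Series with input arm Z1: Z_in = Z1 + (Z3 || Z2) = 1174 - j35.37 Ω = 1175∠-1.7° Ω.
Step 5 — Source phasor: V = 167∠-116.2° V = -73.73 - j149.8 V.
Step 6 — Ohm's law: I = V / Z_total = (-73.73 - j149.8) / (1174 - j35.37) = -0.05889 - j0.1294 A.
Step 7 — Convert to polar: |I| = 0.1421 A, ∠I = -114.5°.

I = 0.1421∠-114.5° A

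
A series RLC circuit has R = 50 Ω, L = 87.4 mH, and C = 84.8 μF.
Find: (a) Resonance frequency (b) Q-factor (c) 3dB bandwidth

Step 1 — Resonance condition Im(Z)=0 gives ω₀ = 1/√(LC).
Step 2 — ω₀ = 1/√(0.0874·8.48e-05) = 367.3 rad/s.
Step 3 — f₀ = ω₀/(2π) = 58.46 Hz.
Step 4 — Series Q: Q = ω₀L/R = 367.3·0.0874/50 = 0.6421.
Step 5 — 3dB bandwidth: Δω = ω₀/Q = 572.1 rad/s; BW = Δω/(2π) = 91.05 Hz.

(a) f₀ = 58.46 Hz  (b) Q = 0.6421  (c) BW = 91.05 Hz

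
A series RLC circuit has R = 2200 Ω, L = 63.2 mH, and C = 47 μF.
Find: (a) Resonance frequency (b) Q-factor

Step 1 — Resonance condition Im(Z)=0 gives ω₀ = 1/√(LC).
Step 2 — ω₀ = 1/√(0.0632·4.7e-05) = 580.2 rad/s.
Step 3 — f₀ = ω₀/(2π) = 92.34 Hz.
Step 4 — Series Q: Q = ω₀L/R = 580.2·0.0632/2200 = 0.01667.

(a) f₀ = 92.34 Hz  (b) Q = 0.01667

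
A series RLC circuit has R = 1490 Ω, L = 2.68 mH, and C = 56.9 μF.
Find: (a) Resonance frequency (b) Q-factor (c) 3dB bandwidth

Step 1 — Resonance condition Im(Z)=0 gives ω₀ = 1/√(LC).
Step 2 — ω₀ = 1/√(0.00268·5.69e-05) = 2561 rad/s.
Step 3 — f₀ = ω₀/(2π) = 407.6 Hz.
Step 4 — Series Q: Q = ω₀L/R = 2561·0.00268/1490 = 0.004606.
Step 5 — 3dB bandwidth: Δω = ω₀/Q = 5.56e+05 rad/s; BW = Δω/(2π) = 8.849e+04 Hz.

(a) f₀ = 407.6 Hz  (b) Q = 0.004606  (c) BW = 8.849e+04 Hz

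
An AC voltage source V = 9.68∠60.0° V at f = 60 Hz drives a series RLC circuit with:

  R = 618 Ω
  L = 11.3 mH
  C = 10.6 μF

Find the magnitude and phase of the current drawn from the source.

Step 1 — Angular frequency: ω = 2π·f = 2π·60 = 377 rad/s.
Step 2 — Component impedances:
  R: Z = R = 618 Ω
  L: Z = jωL = j·377·0.0113 = 0 + j4.26 Ω
  C: Z = 1/(jωC) = -j/(ω·C) = 0 - j250.2 Ω
Step 3 — Series combination: Z_total = R + L + C = 618 - j246 Ω = 665.2∠-21.7° Ω.
Step 4 — Source phasor: V = 9.68∠60.0° V = 4.84 + j8.383 V.
Step 5 — Ohm's law: I = V / Z_total = (4.84 + j8.383) / (618 - j246) = 0.0021 + j0.0144 A.
Step 6 — Convert to polar: |I| = 0.01455 A, ∠I = 81.7°.

I = 0.01455∠81.7° A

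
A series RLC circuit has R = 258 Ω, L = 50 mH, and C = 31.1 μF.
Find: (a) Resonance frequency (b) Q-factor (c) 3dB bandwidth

Step 1 — Resonance condition Im(Z)=0 gives ω₀ = 1/√(LC).
Step 2 — ω₀ = 1/√(0.05·3.11e-05) = 801.9 rad/s.
Step 3 — f₀ = ω₀/(2π) = 127.6 Hz.
Step 4 — Series Q: Q = ω₀L/R = 801.9·0.05/258 = 0.1554.
Step 5 — 3dB bandwidth: Δω = ω₀/Q = 5160 rad/s; BW = Δω/(2π) = 821.2 Hz.

(a) f₀ = 127.6 Hz  (b) Q = 0.1554  (c) BW = 821.2 Hz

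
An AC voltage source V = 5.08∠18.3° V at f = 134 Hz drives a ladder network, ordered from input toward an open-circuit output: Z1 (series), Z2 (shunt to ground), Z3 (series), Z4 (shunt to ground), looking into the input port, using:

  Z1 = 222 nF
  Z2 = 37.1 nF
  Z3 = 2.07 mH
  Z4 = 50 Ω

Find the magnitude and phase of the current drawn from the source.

Step 1 — Angular frequency: ω = 2π·f = 2π·134 = 841.9 rad/s.
Step 2 — Component impedances:
  Z1: Z = 1/(jωC) = -j/(ω·C) = 0 - j5350 Ω
  Z2: Z = 1/(jωC) = -j/(ω·C) = 0 - j3.201e+04 Ω
  Z3: Z = jωL = j·841.9·0.00207 = 0 + j1.743 Ω
  Z4: Z = R = 50 Ω
Step 3 — Ladder network (open output): work backward from the far end, alternating series and parallel combinations. Z_in = 50.01 - j5348 Ω = 5349∠-89.5° Ω.
Step 4 — Source phasor: V = 5.08∠18.3° V = 4.823 + j1.595 V.
Step 5 — Ohm's law: I = V / Z_total = (4.823 + j1.595) / (50.01 - j5348) = -0.0002898 + j0.0009045 A.
Step 6 — Convert to polar: |I| = 0.0009498 A, ∠I = 107.8°.

I = 0.0009498∠107.8° A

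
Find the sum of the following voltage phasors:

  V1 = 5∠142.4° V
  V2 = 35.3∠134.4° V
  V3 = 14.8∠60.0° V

Step 1 — Convert each phasor to rectangular form:
  V1 = 5·(cos(142.4°) + j·sin(142.4°)) = -3.961 + j3.051 V
  V2 = 35.3·(cos(134.4°) + j·sin(134.4°)) = -24.7 + j25.22 V
  V3 = 14.8·(cos(60.0°) + j·sin(60.0°)) = 7.4 + j12.82 V
Step 2 — Sum components: V_total = -21.26 + j41.09 V.
Step 3 — Convert to polar: |V_total| = 46.26 V, ∠V_total = 117.4°.

V_total = 46.26∠117.4° V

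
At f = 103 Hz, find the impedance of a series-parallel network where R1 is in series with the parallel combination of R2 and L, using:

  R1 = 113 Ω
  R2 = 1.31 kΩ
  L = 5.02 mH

Step 1 — Angular frequency: ω = 2π·f = 2π·103 = 647.2 rad/s.
Step 2 — Component impedances:
  R1: Z = R = 113 Ω
  R2: Z = R = 1310 Ω
  L: Z = jωL = j·647.2·0.00502 = 0 + j3.249 Ω
Step 3 — Parallel branch: R2 || L = 1/(1/R2 + 1/L) = 0.008057 + j3.249 Ω.
Step 4 — Series with R1: Z_total = R1 + (R2 || L) = 113 + j3.249 Ω = 113.1∠1.6° Ω.

Z = 113 + j3.249 Ω = 113.1∠1.6° Ω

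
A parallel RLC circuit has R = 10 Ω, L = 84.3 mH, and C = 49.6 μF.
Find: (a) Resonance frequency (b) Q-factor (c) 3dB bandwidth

Step 1 — Resonance: ω₀ = 1/√(LC) = 1/√(0.0843·4.96e-05) = 489 rad/s.
Step 2 — f₀ = ω₀/(2π) = 77.83 Hz.
Step 3 — Parallel Q: Q = R/(ω₀L) = 10/(489·0.0843) = 0.2426.
Step 4 — Bandwidth: Δω = ω₀/Q = 2016 rad/s; BW = Δω/(2π) = 320.9 Hz.

(a) f₀ = 77.83 Hz  (b) Q = 0.2426  (c) BW = 320.9 Hz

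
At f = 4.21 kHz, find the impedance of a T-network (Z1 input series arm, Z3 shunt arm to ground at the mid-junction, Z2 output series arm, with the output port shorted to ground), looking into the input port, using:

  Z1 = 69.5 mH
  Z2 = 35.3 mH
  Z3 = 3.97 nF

Step 1 — Angular frequency: ω = 2π·f = 2π·4210 = 2.645e+04 rad/s.
Step 2 — Component impedances:
  Z1: Z = jωL = j·2.645e+04·0.0695 = 0 + j1838 Ω
  Z2: Z = jωL = j·2.645e+04·0.0353 = 0 + j933.8 Ω
  Z3: Z = 1/(jωC) = -j/(ω·C) = 0 - j9522 Ω
Step 3 — With the output port shorted to ground, the output series arm Z2 runs from the junction to ground; the shunt arm Z3 also runs from the junction to ground. They appear in parallel: Z3 || Z2 = 0 + j1035 Ω.
Step 4 — Series with input arm Z1: Z_in = Z1 + (Z3 || Z2) = 0 + j2874 Ω = 2874∠90.0° Ω.

Z = 0 + j2874 Ω = 2874∠90.0° Ω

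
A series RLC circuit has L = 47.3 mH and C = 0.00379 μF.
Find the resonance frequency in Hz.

Step 1 — Resonance condition Im(Z)=0 gives ω₀ = 1/√(LC).
Step 2 — ω₀ = 1/√(0.0473·3.79e-09) = 7.469e+04 rad/s.
Step 3 — f₀ = ω₀/(2π) = 1.189e+04 Hz.

f₀ = 1.189e+04 Hz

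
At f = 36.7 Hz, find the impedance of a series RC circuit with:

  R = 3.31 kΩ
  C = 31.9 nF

Step 1 — Angular frequency: ω = 2π·f = 2π·36.7 = 230.6 rad/s.
Step 2 — Component impedances:
  R: Z = R = 3310 Ω
  C: Z = 1/(jωC) = -j/(ω·C) = 0 - j1.359e+05 Ω
Step 3 — Series combination: Z_total = R + C = 3310 - j1.359e+05 Ω = 1.36e+05∠-88.6° Ω.

Z = 3310 - j1.359e+05 Ω = 1.36e+05∠-88.6° Ω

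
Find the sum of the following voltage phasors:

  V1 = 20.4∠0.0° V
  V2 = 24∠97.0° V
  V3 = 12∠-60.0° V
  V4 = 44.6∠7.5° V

Step 1 — Convert each phasor to rectangular form:
  V1 = 20.4·(cos(0.0°) + j·sin(0.0°)) = 20.4 V
  V2 = 24·(cos(97.0°) + j·sin(97.0°)) = -2.925 + j23.82 V
  V3 = 12·(cos(-60.0°) + j·sin(-60.0°)) = 6 - j10.39 V
  V4 = 44.6·(cos(7.5°) + j·sin(7.5°)) = 44.22 + j5.821 V
Step 2 — Sum components: V_total = 67.69 + j19.25 V.
Step 3 — Convert to polar: |V_total| = 70.38 V, ∠V_total = 15.9°.

V_total = 70.38∠15.9° V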